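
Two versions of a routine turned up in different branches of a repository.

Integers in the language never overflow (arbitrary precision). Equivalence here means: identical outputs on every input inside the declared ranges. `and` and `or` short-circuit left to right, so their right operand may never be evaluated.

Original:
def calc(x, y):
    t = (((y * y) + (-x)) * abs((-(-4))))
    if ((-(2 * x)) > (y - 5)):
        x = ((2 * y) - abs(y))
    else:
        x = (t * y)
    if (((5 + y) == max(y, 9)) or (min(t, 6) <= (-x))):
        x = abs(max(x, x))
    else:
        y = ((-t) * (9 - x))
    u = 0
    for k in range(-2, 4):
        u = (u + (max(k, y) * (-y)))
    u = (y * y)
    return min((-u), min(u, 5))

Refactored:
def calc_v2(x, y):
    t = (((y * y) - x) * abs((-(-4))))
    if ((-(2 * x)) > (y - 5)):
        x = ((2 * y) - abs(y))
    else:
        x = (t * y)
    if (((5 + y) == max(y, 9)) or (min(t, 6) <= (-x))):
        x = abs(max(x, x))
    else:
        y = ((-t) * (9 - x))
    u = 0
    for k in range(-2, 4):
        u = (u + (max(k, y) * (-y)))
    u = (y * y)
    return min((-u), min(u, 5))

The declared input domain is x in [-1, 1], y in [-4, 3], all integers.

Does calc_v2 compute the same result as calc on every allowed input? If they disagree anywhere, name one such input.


Side by side, the visible changes include: arithmetic usage differs.
Spot check at x=-1, y=-1 — calc: t := 8 | ((-(2 * x)) > (y - 5)): true | x := -3 | (((5 + y) == max(y, 9)) or (min(t, 6) <= (-x))): false | y := -96 | u := 0 | iter k=-2: | u := -192 | iter k=-1: | u := -288 | iter k=0: | u := -288 | iter k=1: | u := -192 | iter k=2: | u := 0 | iter k=3: | u := 288 | u := 9216 | result -9216. calc_v2: t := 8 | ((-(2 * x)) > (y - 5)): true | x := -3 | (((5 + y) == max(y, 9)) or (min(t, 6) <= (-x))): false | y := -96 | u := 0 | iter k=-2: | u := -192 | iter k=-1: | u := -288 | iter k=0: | u := -288 | iter k=1: | u := -192 | iter k=2: | u := 0 | iter k=3: | u := 288 | u := 9216 | result -9216. Both give -9216.
Checked all 24 inputs in the declared domain: the outputs agree on every one.
verdict: equivalent


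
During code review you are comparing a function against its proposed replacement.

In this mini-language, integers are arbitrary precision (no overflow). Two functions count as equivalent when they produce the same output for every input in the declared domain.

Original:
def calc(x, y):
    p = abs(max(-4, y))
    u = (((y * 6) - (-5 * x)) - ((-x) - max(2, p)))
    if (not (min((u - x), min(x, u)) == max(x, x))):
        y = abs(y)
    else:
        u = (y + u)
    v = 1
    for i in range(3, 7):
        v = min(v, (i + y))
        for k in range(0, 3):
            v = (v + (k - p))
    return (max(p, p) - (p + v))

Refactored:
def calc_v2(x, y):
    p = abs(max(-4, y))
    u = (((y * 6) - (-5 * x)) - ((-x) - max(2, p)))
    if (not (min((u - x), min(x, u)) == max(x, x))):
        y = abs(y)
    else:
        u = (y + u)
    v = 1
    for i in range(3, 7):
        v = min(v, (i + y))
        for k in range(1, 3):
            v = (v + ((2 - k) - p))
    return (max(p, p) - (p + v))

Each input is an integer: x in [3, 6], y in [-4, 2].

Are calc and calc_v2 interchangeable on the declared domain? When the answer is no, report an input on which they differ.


Try x=3, y=-4.
calc: p = 4; u = -2; (not (min((u - x), min(x, u)) == max(x, x))) -> true; y = 4; v = 1; [i=3]; v = 1; [k=0]; v = -3; [k=1]; v = -6; [k=2]; v = -8; [i=4]; v = -8; [k=0]; v = -12; [k=1]; v = -15; [k=2]; v = -17; [i=5]; v = -17; [k=0]; v = -21; [k=1]; v = -24; [k=2]; v = -26; [i=6]; v = -26; [k=0]; v = -30; [k=1]; v = -33; [k=2]; v = -35; return 35
calc_v2: p = 4; u = -2; (not (min((u - x), min(x, u)) == max(x, x))) -> true; y = 4; v = 1; [i=3]; v = 1; [k=1]; v = -2; [k=2]; v = -6; [i=4]; v = -6; [k=1]; v = -9; [k=2]; v = -13; [i=5]; v = -13; [k=1]; v = -16; [k=2]; v = -20; [i=6]; v = -20; [k=1]; v = -23; [k=2]; v = -27; return 27
35 and 27 differ, so these are not the same function on this domain.
verdict: not equivalent; witness: x=3, y=-4


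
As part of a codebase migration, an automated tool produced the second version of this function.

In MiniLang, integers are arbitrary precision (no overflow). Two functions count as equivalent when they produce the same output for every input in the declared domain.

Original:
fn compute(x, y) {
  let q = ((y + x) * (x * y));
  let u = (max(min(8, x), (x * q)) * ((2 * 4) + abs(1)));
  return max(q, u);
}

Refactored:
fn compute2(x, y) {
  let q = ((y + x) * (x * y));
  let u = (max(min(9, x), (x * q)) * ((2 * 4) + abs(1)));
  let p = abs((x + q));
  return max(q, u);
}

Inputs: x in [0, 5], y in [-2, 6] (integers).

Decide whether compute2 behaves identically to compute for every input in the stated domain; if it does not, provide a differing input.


Equivalent. Although `8` became `9`, no input in the stated domain can expose it.
Sweeping the whole domain (54 inputs) finds no disagreement.
One worked example (x=0, y=2) — compute: q := 0 | u := 0 | result 0; compute2: q := 0 | u := 0 | p := 0 | result 0; agreement on 0.
verdict: equivalent


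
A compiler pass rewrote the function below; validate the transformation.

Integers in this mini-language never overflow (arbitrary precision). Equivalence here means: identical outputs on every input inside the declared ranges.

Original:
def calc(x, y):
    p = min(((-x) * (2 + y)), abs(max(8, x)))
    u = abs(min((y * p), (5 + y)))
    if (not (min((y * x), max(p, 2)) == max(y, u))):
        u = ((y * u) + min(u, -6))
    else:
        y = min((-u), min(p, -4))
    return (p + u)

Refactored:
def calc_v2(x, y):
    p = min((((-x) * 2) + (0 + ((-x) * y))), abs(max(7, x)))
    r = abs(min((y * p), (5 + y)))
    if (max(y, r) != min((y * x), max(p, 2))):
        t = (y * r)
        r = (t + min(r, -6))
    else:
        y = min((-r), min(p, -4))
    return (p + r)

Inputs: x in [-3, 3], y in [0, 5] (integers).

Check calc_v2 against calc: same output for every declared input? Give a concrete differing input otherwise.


Not equivalent: x=-3, y=1 separates them (8 vs 7).
calc: p becomes 8; next u becomes 6; next (not (min((y * x), max(p, 2)) == max(y, u))) evaluates to true; next u becomes 0; next final value 8
calc_v2: p becomes 7; next r becomes 6; next (max(y, r) != min((y * x), max(p, 2))) evaluates to true; next t becomes 6; next r becomes 0; next final value 7
verdict: not equivalent; witness: x=-3, y=1


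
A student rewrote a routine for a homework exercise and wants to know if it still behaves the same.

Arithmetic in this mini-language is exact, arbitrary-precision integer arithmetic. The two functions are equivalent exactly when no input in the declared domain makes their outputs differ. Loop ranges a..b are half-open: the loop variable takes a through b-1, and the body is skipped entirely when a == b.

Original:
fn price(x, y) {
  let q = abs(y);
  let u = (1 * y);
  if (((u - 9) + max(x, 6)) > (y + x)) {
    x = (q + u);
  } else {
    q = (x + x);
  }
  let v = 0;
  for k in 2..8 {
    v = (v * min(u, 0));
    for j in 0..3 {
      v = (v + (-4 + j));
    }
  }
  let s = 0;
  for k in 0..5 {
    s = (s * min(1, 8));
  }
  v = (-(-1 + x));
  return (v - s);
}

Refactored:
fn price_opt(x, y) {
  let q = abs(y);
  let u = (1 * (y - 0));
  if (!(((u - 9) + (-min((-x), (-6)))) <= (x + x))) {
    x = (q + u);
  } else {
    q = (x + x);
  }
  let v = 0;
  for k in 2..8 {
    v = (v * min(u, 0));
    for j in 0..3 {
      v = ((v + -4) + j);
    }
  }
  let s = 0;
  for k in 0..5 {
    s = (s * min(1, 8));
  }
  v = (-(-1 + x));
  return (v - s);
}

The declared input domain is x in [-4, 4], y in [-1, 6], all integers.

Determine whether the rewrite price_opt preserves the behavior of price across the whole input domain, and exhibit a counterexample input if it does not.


These are not equivalent — on x=-3, y=-1 the outputs split (4 vs 1).
price: q becomes 1; next u becomes -1; next (((u - 9) + max(x, 6)) > (y + x)) evaluates to false; next q becomes -6; next v becomes 0; next at k=2:; next v becomes 0; next at j=0:; next v becomes -4; next at j=1:; next v becomes -7; next at j=2:; next v becomes -9; next at k=3:; next v becomes 9; next at j=0:; next v becomes 5; next at j=1:; next v becomes 2; next at j=2:; next v becomes 0; next at k=4:; next v becomes 0; next at j=0:; next v becomes -4; next at j=1:; next v becomes -7; next at j=2:; next v becomes -9; next at k=5:; next v becomes 9; next at j=0:; next v becomes 5; next at j=1:; next v becomes 2; next at j=2:; next v becomes 0; next at k=6:; next v becomes 0; next at j=0:; next v becomes -4; next at j=1:; next v becomes -7; next at j=2:; next v becomes -9; next at k=7:; next v becomes 9; next at j=0:; next v becomes 5; next at j=1:; next v becomes 2; next at j=2:; next v becomes 0; next s becomes 0; next at k=0:; next s becomes 0; next at k=1:; next s becomes 0; next at k=2:; next s becomes 0; next at k=3:; next s becomes 0; next at k=4:; next s becomes 0; next v becomes 4; next final value 4
price_opt: q becomes 1; next u becomes -1; next (!(((u - 9) + (-min((-x), (-6)))) <= (x + x))) evaluates to true; next x becomes 0; next v becomes 0; next at k=2:; next v becomes 0; next at j=0:; next v becomes -4; next at j=1:; next v becomes -7; next at j=2:; next v becomes -9; next at k=3:; next v becomes 9; next at j=0:; next v becomes 5; next at j=1:; next v becomes 2; next at j=2:; next v becomes 0; next at k=4:; next v becomes 0; next at j=0:; next v becomes -4; next at j=1:; next v becomes -7; next at j=2:; next v becomes -9; next at k=5:; next v becomes 9; next at j=0:; next v becomes 5; next at j=1:; next v becomes 2; next at j=2:; next v becomes 0; next at k=6:; next v becomes 0; next at j=0:; next v becomes -4; next at j=1:; next v becomes -7; next at j=2:; next v becomes -9; next at k=7:; next v becomes 9; next at j=0:; next v becomes 5; next at j=1:; next v becomes 2; next at j=2:; next v becomes 0; next s becomes 0; next at k=0:; next s becomes 0; next at k=1:; next s becomes 0; next at k=2:; next s becomes 0; next at k=3:; next s becomes 0; next at k=4:; next s becomes 0; next v becomes 1; next final value 1
verdict: not equivalent; witness: x=-3, y=-1


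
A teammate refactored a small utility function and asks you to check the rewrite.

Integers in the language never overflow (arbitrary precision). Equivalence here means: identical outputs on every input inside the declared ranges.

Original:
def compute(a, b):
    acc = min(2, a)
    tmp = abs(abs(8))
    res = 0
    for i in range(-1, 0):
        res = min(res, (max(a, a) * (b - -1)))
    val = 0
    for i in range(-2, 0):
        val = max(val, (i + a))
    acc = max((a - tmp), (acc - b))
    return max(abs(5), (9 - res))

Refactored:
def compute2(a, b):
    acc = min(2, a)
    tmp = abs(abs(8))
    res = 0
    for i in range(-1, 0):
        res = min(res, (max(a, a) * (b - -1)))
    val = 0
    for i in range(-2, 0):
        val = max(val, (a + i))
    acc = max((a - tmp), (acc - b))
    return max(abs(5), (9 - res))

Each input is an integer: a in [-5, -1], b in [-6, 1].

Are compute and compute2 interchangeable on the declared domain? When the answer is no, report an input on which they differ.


Changes here: same computation, different form; the full 40-point sweep finds no disagreement.
verdict: equivalent


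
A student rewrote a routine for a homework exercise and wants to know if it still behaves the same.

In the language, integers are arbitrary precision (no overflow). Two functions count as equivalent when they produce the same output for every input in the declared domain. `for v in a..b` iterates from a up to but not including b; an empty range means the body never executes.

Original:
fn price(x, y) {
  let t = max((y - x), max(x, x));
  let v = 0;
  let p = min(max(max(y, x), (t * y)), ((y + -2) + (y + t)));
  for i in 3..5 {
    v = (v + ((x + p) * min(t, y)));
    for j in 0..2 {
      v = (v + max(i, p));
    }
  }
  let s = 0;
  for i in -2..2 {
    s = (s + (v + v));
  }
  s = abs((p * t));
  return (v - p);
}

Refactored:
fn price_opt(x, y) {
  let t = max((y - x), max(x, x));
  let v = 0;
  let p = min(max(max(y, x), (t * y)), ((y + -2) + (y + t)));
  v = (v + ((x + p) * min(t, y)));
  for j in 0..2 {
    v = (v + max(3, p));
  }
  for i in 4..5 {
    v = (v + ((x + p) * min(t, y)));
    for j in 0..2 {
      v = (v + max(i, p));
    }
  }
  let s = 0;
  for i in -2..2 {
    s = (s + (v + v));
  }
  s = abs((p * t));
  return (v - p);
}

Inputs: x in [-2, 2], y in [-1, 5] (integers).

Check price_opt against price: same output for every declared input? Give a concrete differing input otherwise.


The two are interchangeable: constant usage differs; statement counts differ; loop structure differs; min/max/abs usage differs; arithmetic usage differs, and every declared input agrees.
One worked example (x=1, y=0) — price: t=1, then v=0, then p=-1, then (i=3), then v=0, then (j=0), then v=3, then (j=1), then v=6, then (i=4), then v=6, then (j=0), then v=10, then (j=1), then v=14, then s=0, then (i=-2), then s=28, then (i=-1), then s=56, then (i=0), then s=84, then (i=1), then s=112, then s=1, then returns 15; price_opt: t=1, then v=0, then p=-1, then v=0, then (j=0), then v=3, then (j=1), then v=6, then (i=4), then v=6, then (j=0), then v=10, then (j=1), then v=14, then s=0, then (i=-2), then s=28, then (i=-1), then s=56, then (i=0), then s=84, then (i=1), then s=112, then s=1, then returns 15; agreement on 15.
Across all 35 domain points the two functions coincide.
verdict: equivalent


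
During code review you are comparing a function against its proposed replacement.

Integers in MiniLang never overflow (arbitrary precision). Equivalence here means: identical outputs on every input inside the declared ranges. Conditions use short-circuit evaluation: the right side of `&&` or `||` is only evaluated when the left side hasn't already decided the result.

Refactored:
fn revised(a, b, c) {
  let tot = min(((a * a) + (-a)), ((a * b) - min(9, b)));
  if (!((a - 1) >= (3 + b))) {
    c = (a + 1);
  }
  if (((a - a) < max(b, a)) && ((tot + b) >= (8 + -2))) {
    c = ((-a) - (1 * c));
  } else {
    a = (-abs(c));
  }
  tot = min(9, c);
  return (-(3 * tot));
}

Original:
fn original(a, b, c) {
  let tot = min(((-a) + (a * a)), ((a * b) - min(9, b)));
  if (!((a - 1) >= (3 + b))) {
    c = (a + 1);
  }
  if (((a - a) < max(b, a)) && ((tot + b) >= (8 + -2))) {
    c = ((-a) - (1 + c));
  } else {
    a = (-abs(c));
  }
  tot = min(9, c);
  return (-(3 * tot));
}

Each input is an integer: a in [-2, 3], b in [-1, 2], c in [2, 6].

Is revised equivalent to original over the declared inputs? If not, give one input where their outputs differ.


Try a=3, b=2, c=2.
original: tot := 4 | (!((a - 1) >= (3 + b))): true | c := 4 | (((a - a) < max(b, a)) && ((tot + b) >= (8 + -2))): true | c := -8 | tot := -8 | result 24
revised: tot := 4 | (!((a - 1) >= (3 + b))): true | c := 4 | (((a - a) < max(b, a)) && ((tot + b) >= (8 + -2))): true | c := -7 | tot := -7 | result 21
24 != 21, so the rewrite changes behavior.
verdict: not equivalent; witness: a=3, b=2, c=2


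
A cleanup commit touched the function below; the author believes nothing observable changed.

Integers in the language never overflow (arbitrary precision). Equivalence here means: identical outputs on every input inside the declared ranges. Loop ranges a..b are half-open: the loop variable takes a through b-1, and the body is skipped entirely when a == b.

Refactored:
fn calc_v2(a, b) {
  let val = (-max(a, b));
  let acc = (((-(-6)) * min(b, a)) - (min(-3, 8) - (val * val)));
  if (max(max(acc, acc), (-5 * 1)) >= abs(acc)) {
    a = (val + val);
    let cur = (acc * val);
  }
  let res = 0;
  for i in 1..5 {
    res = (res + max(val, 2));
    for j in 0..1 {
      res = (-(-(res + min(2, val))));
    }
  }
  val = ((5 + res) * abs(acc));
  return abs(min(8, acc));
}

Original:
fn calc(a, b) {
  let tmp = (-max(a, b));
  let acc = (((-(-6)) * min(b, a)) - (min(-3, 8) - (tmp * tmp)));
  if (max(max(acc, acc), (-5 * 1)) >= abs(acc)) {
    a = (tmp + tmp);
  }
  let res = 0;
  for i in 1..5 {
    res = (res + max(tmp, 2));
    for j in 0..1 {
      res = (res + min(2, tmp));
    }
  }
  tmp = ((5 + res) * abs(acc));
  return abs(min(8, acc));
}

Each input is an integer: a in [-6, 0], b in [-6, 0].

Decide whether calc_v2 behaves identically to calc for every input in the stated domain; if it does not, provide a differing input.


Behavior is preserved: although local variable names differ, plus arithmetic usage differs, plus statement counts differ, the outputs never diverge.
One worked example (a=-6, b=-2) — calc: tmp becomes 2; next acc becomes -29; next (max(max(acc, acc), (-5 * 1)) >= abs(acc)) evaluates to false; next res becomes 0; next at i=1:; next res becomes 2; next at j=0:; next res becomes 4; next at i=2:; next res becomes 6; next at j=0:; next res becomes 8; next at i=3:; next res becomes 10; next at j=0:; next res becomes 12; next at i=4:; next res becomes 14; next at j=0:; next res becomes 16; next tmp becomes 609; next final value 29; calc_v2: val becomes 2; next acc becomes -29; next (max(max(acc, acc), (-5 * 1)) >= abs(acc)) evaluates to false; next res becomes 0; next at i=1:; next res becomes 2; next at j=0:; next res becomes 4; next at i=2:; next res becomes 6; next at j=0:; next res becomes 8; next at i=3:; next res becomes 10; next at j=0:; next res becomes 12; next at i=4:; next res becomes 14; next at j=0:; next res becomes 16; next val becomes 609; next final value 29; agreement on 29.
Sweeping the whole domain (49 inputs) finds no disagreement.
verdict: equivalent


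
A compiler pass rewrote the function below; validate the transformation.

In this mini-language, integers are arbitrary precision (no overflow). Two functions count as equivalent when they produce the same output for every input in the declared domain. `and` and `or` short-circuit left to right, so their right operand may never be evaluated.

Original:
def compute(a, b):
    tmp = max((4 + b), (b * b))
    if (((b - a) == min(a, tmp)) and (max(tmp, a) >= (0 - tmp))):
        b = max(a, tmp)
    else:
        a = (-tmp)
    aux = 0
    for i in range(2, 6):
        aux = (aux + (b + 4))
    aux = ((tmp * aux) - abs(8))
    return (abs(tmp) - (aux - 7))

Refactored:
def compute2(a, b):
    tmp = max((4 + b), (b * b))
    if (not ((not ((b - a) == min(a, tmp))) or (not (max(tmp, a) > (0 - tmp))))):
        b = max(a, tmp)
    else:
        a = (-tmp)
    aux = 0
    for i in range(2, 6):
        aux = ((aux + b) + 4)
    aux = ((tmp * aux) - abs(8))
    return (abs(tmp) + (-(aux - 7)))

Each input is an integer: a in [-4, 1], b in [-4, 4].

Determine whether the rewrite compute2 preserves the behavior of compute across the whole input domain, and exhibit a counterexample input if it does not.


The edit looks behavioral (`(max(tmp, a) >= (0 - tmp))` became `(max(tmp, a) > (0 - tmp))`), but over these ranges it never changes the outcome.
One worked example (a=1, b=0) — compute: tmp=4, then (((b - a) == min(a, tmp)) and (max(tmp, a) >= (0 - tmp))) is false, then a=-4, then aux=0, then (i=2), then aux=4, then (i=3), then aux=8, then (i=4), then aux=12, then (i=5), then aux=16, then aux=56, then returns -45; compute2: tmp=4, then (not ((not ((b - a) == min(a, tmp))) or (not (max(tmp, a) > (0 - tmp))))) is false, then a=-4, then aux=0, then (i=2), then aux=4, then (i=3), then aux=8, then (i=4), then aux=12, then (i=5), then aux=16, then aux=56, then returns -45; agreement on -45.
Across all 54 domain points the two functions coincide.
verdict: equivalent


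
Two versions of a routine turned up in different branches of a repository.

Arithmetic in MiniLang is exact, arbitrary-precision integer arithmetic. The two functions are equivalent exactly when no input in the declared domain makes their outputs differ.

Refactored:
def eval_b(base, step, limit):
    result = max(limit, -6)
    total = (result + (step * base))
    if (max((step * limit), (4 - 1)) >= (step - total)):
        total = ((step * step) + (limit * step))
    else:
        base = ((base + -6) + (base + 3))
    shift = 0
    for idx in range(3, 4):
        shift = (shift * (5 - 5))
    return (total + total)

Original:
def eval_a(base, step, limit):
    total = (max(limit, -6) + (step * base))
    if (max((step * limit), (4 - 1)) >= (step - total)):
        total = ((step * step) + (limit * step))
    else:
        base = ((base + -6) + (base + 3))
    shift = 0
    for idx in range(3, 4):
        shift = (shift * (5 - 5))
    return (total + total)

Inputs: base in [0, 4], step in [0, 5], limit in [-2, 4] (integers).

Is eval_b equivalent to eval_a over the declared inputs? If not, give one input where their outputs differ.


Behavior is preserved: although local variable names differ, and statement counts differ, the outputs never diverge.
As a probe, take base=2, step=3, limit=4: eval_a runs total becomes 10; next (max((step * limit), (4 - 1)) >= (step - total)) evaluates to true; next total becomes 21; next shift becomes 0; next at idx=3:; next shift becomes 0; next final value 42; eval_b runs result becomes 4; next total becomes 10; next (max((step * limit), (4 - 1)) >= (step - total)) evaluates to true; next total becomes 21; next shift becomes 0; next at idx=3:; next shift becomes 0; next final value 42; both end at 42.
Across all 210 domain points the two functions coincide.
verdict: equivalent


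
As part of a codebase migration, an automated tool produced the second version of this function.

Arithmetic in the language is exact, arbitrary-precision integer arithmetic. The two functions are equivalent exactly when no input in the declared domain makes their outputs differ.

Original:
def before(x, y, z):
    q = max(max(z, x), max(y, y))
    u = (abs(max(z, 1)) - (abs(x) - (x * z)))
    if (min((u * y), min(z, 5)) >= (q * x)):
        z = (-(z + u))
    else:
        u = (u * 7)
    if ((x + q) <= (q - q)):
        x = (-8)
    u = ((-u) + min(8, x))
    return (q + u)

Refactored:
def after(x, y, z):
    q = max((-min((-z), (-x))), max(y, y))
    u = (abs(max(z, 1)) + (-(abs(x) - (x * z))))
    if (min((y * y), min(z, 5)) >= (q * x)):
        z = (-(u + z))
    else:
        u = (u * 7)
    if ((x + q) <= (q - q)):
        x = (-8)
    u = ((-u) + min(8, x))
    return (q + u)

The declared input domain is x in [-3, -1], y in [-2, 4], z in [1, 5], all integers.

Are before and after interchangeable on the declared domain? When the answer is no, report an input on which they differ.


Consider the input x=-3, y=1, z=1.
before: q := 1 | u := -5 | (min((u * y), min(z, 5)) >= (q * x)): false | u := -35 | ((x + q) <= (q - q)): true | x := -8 | u := 27 | result 28
after: q := 1 | u := -5 | (min((y * y), min(z, 5)) >= (q * x)): true | z := 4 | ((x + q) <= (q - q)): true | x := -8 | u := -3 | result -2
28 != -2, so the rewrite changes behavior.
verdict: not equivalent; witness: x=-3, y=1, z=1


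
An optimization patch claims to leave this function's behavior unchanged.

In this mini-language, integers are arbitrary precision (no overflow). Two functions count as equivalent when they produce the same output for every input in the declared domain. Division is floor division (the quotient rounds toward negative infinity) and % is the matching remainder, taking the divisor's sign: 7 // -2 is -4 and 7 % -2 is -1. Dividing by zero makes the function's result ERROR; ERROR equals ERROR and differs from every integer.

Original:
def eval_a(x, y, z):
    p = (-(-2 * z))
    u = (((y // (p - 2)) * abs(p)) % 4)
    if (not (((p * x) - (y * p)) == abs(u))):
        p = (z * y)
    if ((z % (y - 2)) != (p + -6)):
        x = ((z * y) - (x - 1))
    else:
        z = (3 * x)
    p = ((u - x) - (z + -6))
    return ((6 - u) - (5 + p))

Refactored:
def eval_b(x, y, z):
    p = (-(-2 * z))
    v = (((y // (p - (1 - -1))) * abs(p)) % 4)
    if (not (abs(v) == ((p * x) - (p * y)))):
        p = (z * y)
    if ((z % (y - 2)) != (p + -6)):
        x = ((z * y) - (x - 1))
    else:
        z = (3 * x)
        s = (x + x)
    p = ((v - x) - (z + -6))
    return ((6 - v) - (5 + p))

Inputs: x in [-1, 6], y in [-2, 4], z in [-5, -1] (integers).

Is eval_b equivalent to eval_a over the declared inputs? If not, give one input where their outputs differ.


The diff adds an assignment to `s` whose value nothing reads, which nothing downstream consumes.
Spot check at x=1, y=0, z=-1 — eval_a: p = -2; u = 0; (not (((p * x) - (y * p)) == abs(u))) -> true; p = 0; ((z % (y - 2)) != (p + -6)) -> true; x = 0; p = 7; return -6. eval_b: p = -2; v = 0; (not (abs(v) == ((p * x) - (p * y)))) -> true; p = 0; ((z % (y - 2)) != (p + -6)) -> true; x = 0; p = 7; return -6. Both give -6.
An exhaustive pass over the 280 declared inputs shows identical outputs.
verdict: equivalent


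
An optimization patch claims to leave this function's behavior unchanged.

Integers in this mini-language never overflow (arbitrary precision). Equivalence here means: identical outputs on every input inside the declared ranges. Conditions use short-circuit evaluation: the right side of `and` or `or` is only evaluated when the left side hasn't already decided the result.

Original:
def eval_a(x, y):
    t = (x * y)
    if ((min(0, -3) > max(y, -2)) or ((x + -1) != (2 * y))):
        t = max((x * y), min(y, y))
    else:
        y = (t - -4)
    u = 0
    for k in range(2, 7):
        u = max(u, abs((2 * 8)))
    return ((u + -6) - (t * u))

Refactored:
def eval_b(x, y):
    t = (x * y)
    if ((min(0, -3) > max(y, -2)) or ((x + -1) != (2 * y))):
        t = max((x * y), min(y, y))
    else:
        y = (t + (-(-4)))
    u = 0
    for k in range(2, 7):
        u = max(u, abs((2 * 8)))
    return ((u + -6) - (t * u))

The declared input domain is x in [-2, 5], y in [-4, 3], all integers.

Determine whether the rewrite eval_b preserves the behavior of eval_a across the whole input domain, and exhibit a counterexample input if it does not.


Comparing the listings, the differences include: arithmetic usage differs.
Tracing x=3, y=-3: eval_a: t = -9; ((min(0, -3) > max(y, -2)) or ((x + -1) != (2 * y))) -> true; t = -3; u = 0; [k=2]; u = 16; [k=3]; u = 16; [k=4]; u = 16; [k=5]; u = 16; [k=6]; u = 16; return 58 | eval_b: t = -9; ((min(0, -3) > max(y, -2)) or ((x + -1) != (2 * y))) -> true; t = -3; u = 0; [k=2]; u = 16; [k=3]; u = 16; [k=4]; u = 16; [k=5]; u = 16; [k=6]; u = 16; return 58 — matching result 58.
Across all 64 domain points the two functions coincide.
verdict: equivalent


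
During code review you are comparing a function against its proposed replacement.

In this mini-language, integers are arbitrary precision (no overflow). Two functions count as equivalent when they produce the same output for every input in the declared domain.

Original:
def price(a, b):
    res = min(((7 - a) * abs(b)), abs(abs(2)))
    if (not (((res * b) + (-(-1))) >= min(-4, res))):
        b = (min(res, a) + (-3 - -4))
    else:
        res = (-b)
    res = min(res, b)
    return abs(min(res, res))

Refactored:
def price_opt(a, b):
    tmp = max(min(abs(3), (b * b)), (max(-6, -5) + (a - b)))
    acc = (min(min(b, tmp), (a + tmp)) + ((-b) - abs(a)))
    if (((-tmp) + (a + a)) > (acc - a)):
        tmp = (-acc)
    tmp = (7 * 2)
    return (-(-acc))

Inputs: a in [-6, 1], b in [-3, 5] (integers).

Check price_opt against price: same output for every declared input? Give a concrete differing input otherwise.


These are not equivalent — on a=-6, b=-3 the outputs split (5 vs -6).
price: res = 2; (not (((res * b) + (-(-1))) >= min(-4, res))) -> true; b = -5; res = -5; return 5
price_opt: tmp = 3; acc = -6; (((-tmp) + (a + a)) > (acc - a)) -> false; tmp = 14; return -6
verdict: not equivalent; witness: a=-6, b=-3


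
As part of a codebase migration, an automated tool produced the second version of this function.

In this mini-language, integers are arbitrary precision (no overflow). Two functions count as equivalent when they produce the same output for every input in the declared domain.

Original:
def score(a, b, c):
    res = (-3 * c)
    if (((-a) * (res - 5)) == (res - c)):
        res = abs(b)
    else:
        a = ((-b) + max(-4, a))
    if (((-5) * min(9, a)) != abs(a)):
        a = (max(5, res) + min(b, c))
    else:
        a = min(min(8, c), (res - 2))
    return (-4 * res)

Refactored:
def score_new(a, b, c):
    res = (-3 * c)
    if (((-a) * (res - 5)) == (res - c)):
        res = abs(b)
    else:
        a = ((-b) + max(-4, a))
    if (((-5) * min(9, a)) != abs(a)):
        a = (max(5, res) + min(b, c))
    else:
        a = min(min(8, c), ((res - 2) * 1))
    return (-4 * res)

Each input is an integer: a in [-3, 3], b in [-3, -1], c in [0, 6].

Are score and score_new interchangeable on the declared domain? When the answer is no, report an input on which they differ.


This is a faithful refactor — constant usage differs, arithmetic usage differs, but the computed results match everywhere.
Tracing a=1, b=-2, c=2: score: res becomes -6; next (((-a) * (res - 5)) == (res - c)) evaluates to false; next a becomes 3; next (((-5) * min(9, a)) != abs(a)) evaluates to true; next a becomes 3; next final value 24 | score_new: res becomes -6; next (((-a) * (res - 5)) == (res - c)) evaluates to false; next a becomes 3; next (((-5) * min(9, a)) != abs(a)) evaluates to true; next a becomes 3; next final value 24 — matching result 24.
Across all 147 domain points the two functions coincide.
verdict: equivalent


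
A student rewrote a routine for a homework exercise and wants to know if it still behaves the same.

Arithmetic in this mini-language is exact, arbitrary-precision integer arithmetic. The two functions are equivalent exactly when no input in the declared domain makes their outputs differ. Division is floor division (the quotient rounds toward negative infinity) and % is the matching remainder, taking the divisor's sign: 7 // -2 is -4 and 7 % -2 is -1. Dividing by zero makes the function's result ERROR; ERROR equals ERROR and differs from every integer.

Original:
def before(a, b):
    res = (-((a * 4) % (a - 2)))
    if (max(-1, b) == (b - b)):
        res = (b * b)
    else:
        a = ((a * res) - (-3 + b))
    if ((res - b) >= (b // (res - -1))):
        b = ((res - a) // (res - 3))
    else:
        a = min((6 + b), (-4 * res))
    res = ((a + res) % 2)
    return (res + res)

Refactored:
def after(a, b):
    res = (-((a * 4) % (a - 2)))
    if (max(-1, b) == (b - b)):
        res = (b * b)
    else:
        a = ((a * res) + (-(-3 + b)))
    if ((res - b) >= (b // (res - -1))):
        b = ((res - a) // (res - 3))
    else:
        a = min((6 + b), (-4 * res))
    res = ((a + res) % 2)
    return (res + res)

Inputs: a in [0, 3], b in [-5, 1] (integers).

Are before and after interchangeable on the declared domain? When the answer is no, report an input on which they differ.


This is a faithful refactor — arithmetic usage differs, but the computed results match everywhere.
As a probe, take a=3, b=-3: before runs res=0, then (max(-1, b) == (b - b)) is false, then a=6, then ((res - b) >= (b // (res - -1))) is true, then b=2, then res=0, then returns 0; after runs res=0, then (max(-1, b) == (b - b)) is false, then a=6, then ((res - b) >= (b // (res - -1))) is true, then b=2, then res=0, then returns 0; both end at 0.
Across all 28 domain points the two functions coincide.
verdict: equivalent


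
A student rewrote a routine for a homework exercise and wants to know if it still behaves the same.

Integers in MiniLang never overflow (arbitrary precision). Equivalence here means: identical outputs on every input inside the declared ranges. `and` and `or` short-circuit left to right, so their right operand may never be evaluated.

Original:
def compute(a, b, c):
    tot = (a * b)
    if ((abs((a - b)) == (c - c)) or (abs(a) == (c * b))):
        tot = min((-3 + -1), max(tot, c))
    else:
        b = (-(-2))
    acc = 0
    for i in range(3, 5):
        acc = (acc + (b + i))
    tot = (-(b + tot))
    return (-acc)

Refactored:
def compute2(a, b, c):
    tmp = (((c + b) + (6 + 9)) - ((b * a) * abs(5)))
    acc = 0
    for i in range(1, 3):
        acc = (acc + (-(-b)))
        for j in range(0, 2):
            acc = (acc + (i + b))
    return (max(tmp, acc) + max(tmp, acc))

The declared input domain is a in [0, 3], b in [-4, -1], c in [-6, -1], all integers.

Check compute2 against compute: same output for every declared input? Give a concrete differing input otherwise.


At a=0, b=-4, c=-6: compute gives -11, compute2 gives 10.
verdict: not equivalent; witness: a=0, b=-4, c=-6


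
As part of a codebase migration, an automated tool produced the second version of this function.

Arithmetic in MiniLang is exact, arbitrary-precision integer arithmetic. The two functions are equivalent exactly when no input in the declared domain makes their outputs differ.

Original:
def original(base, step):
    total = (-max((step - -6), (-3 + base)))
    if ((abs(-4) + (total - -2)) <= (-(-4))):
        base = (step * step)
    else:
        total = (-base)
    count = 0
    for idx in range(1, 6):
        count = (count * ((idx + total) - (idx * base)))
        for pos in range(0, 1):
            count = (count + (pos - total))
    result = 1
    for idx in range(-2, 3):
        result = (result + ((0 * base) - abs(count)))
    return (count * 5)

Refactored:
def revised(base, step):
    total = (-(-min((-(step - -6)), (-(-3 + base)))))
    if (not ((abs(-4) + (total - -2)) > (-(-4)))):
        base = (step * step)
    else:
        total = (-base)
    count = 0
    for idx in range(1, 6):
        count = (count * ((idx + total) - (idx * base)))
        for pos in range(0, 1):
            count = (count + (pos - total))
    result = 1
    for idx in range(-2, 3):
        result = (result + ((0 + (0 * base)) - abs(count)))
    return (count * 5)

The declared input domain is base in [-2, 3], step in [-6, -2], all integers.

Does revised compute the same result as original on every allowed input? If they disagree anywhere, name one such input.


Reading the diff, among the changes: min/max/abs usage differs; and boolean connective usage differs; and comparison usage differs; and arithmetic usage differs; and constant usage differs.
Tracing base=2, step=-4: original: total = -2; ((abs(-4) + (total - -2)) <= (-(-4))) -> true; base = 16; count = 0; [idx=1]; count = 0; [pos=0]; count = 2; [idx=2]; count = -64; [pos=0]; count = -62; [idx=3]; count = 2914; [pos=0]; count = 2916; [idx=4]; count = -180792; [pos=0]; count = -180790; [idx=5]; count = 13920830; [pos=0]; count = 13920832; result = 1; [idx=-2]; result = -13920831; [idx=-1]; result = -27841663; [idx=0]; result = -41762495; [idx=1]; result = -55683327; [idx=2]; result = -69604159; return 69604160 | revised: total = -2; (not ((abs(-4) + (total - -2)) > (-(-4)))) -> true; base = 16; count = 0; [idx=1]; count = 0; [pos=0]; count = 2; [idx=2]; count = -64; [pos=0]; count = -62; [idx=3]; count = 2914; [pos=0]; count = 2916; [idx=4]; count = -180792; [pos=0]; count = -180790; [idx=5]; count = 13920830; [pos=0]; count = 13920832; result = 1; [idx=-2]; result = -13920831; [idx=-1]; result = -27841663; [idx=0]; result = -41762495; [idx=1]; result = -55683327; [idx=2]; result = -69604159; return 69604160 — matching result 69604160.
Sweeping the whole domain (30 inputs) finds no disagreement.
verdict: equivalent


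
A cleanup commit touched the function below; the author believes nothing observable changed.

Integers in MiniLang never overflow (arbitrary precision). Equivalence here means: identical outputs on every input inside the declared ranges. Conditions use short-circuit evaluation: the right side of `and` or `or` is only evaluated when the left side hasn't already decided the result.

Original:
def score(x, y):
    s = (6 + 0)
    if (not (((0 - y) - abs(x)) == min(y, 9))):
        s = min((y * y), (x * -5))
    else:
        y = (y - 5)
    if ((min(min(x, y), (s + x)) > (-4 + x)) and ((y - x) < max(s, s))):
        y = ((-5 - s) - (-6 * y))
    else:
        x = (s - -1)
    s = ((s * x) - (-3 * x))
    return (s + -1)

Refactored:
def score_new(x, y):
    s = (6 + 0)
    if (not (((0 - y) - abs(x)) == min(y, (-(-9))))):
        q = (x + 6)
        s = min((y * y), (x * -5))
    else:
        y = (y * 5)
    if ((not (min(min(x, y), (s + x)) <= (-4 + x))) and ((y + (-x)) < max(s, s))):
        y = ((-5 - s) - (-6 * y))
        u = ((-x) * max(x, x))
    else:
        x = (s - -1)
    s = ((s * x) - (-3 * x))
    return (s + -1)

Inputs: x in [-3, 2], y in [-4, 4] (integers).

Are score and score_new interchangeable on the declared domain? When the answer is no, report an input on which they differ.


There is a counterexample at x=-2, y=-1: 62 on one side, -19 on the other.
score: s becomes 6; next (not (((0 - y) - abs(x)) == min(y, 9))) evaluates to false; next y becomes -6; next ((min(min(x, y), (s + x)) > (-4 + x)) and ((y - x) < max(s, s))) evaluates to false; next x becomes 7; next s becomes 63; next final value 62
score_new: s becomes 6; next (not (((0 - y) - abs(x)) == min(y, (-(-9))))) evaluates to false; next y becomes -5; next ((not (min(min(x, y), (s + x)) <= (-4 + x))) and ((y + (-x)) < max(s, s))) evaluates to true; next y becomes -41; next u becomes -4; next s becomes -18; next final value -19
verdict: not equivalent; witness: x=-2, y=-1


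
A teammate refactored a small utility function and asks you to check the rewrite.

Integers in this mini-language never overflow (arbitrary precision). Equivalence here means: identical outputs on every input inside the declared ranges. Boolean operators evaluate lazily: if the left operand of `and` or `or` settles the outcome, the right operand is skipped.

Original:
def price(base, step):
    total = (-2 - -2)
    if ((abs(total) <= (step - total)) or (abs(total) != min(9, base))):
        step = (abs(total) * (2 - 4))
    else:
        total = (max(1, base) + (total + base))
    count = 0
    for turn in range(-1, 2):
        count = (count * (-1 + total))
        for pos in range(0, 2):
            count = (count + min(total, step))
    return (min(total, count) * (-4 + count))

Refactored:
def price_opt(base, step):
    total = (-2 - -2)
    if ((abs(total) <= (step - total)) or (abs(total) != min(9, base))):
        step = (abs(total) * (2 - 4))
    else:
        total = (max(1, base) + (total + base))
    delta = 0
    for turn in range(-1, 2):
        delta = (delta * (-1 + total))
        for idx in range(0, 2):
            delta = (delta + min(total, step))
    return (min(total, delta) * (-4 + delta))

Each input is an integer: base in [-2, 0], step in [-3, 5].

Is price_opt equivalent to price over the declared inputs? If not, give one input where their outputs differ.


Behavior is preserved: although local variable names differ, the outputs never diverge.
Spot check at base=-1, step=0 — price: total = 0; ((abs(total) <= (step - total)) or (abs(total) != min(9, base))) -> true; step = 0; count = 0; [turn=-1]; count = 0; [pos=0]; count = 0; [pos=1]; count = 0; [turn=0]; count = 0; [pos=0]; count = 0; [pos=1]; count = 0; [turn=1]; count = 0; [pos=0]; count = 0; [pos=1]; count = 0; return 0. price_opt: total = 0; ((abs(total) <= (step - total)) or (abs(total) != min(9, base))) -> true; step = 0; delta = 0; [turn=-1]; delta = 0; [idx=0]; delta = 0; [idx=1]; delta = 0; [turn=0]; delta = 0; [idx=0]; delta = 0; [idx=1]; delta = 0; [turn=1]; delta = 0; [idx=0]; delta = 0; [idx=1]; delta = 0; return 0. Both give 0.
An exhaustive pass over the 27 declared inputs shows identical outputs.
verdict: equivalent


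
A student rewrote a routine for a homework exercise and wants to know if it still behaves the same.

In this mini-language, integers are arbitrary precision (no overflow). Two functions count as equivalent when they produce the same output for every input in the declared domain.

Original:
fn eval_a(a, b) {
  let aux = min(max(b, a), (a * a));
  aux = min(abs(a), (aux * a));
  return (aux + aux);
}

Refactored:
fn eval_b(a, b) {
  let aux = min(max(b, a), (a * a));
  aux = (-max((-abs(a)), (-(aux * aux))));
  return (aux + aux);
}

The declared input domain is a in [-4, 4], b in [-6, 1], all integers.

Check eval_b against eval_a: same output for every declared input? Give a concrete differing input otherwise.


Not equivalent: a=-4, b=-1 separates them (8 vs 2).
eval_a: aux = -1; aux = 4; return 8
eval_b: aux = -1; aux = 1; return 2
verdict: not equivalent; witness: a=-4, b=-1
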